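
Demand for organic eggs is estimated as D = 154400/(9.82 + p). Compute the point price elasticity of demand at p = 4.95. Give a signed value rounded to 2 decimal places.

dD/dp = −154400/(9.82 + p)² = -707.76. At p = 4.95, D = 10453.6.
Ed = (dD/dp)·(p/D) = (-707.76) × (4.95/10453.6) = -0.3351…

-0.34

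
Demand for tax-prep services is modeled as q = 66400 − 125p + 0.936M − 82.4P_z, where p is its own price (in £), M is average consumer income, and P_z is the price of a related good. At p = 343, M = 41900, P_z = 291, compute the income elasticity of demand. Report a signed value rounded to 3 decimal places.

At the given values, q = 66400 − 125(343) + 0.936(41900) − 82.4(291) = 38765.
∂q/∂M = 0.936.
E = (0.936) × (41900/38765) = 1.01169…

1.012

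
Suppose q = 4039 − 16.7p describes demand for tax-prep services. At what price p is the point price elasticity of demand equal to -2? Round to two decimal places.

Ed = −16.7p/(4039 − 16.7p). Set this equal to -2:
16.7p = 2·(4039 − 16.7p) ⇒ 16.7p(1 + 2) = 2·4039
p = 2·4039 / (16.7·3) = 161.2375…

161.24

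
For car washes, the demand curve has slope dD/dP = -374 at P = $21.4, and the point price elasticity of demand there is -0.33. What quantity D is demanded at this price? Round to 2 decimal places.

Ed = (dD/dP)·(P/D) ⇒ D = (dD/dP)·P/Ed = (-374)·21.4/(-0.33) = 24253.3333…

24253.33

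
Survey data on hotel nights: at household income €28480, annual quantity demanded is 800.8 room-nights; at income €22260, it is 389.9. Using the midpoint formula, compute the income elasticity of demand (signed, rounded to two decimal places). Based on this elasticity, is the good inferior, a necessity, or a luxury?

2.82; luxury

%ΔQ = (389.9 − 800.8)/[( 800.8 + 389.9)/2] = -410.9/595.35 = -0.690182…
%ΔIncome = (22260 − 28480)/[( 28480 + 22260)/2] = -6220/25370 = -0.245171…
E_income = (-410.9/595.35) / (-6220/25370) = 2.8151…
E_income > 1 ⇒ normal good, luxury.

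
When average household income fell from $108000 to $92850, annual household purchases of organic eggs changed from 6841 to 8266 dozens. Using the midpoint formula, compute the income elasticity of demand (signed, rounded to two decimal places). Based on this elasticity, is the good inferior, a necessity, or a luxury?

%ΔQ = (8266 − 6841)/[( 6841 + 8266)/2] = 1425/7553.5 = 0.188654…
%ΔIncome = (92850 − 108000)/[( 108000 + 92850)/2] = -15150/100425 = -0.150858…
E_income = (1425/7553.5) / (-15150/100425) = -1.2505…
E_income < 0 ⇒ inferior good.

-1.25; inferior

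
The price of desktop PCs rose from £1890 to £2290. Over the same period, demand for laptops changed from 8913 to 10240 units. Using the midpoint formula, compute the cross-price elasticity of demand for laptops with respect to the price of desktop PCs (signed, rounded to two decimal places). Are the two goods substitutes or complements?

0.72; substitutes

%ΔQ_{laptops} = (10240 − 8913)/avg = 1327/9576.5 = 0.138568…
%ΔP_{desktop PCs} = (2290 − 1890)/avg = 400/2090 = 0.191387…
E_cross = (1327/9576.5) / (400/2090) = 0.7240…
E_cross > 0 ⇒ the goods are substitutes.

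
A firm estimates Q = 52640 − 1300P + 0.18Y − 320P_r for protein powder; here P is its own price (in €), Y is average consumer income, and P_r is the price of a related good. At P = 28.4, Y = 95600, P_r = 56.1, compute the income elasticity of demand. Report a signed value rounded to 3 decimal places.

1.149

At the given values, Q = 52640 − 1300(28.4) + 0.18(95600) − 320(56.1) = 14976.
∂Q/∂Y = 0.18.
E = (0.18) × (95600/14976) = 1.14903…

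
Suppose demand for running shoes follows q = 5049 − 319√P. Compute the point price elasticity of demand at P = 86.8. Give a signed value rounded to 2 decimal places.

-0.72

dq/dP = −319/(2√P) = -17.1199. At P = 86.8, q = 2076.99.
Ed = (dq/dP)·(P/q) = (-17.1199) × (86.8/2076.99) = -0.7154…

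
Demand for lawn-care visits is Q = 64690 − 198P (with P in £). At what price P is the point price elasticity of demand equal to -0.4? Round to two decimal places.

Ed = −198P/(64690 − 198P). Set this equal to -0.4:
198P = 0.4·(64690 − 198P) ⇒ 198P(1 + 0.4) = 0.4·64690
P = 0.4·64690 / (198·1.4) = 93.3477…

93.35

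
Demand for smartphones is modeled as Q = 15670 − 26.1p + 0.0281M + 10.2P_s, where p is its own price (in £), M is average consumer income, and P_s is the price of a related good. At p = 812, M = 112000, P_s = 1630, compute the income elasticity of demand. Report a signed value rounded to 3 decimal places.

At the given values, Q = 15670 − 26.1(812) + 0.0281(112000) + 10.2(1630) = 14250.
∂Q/∂M = 0.0281.
E = (0.0281) × (112000/14250) = 0.22085…

0.221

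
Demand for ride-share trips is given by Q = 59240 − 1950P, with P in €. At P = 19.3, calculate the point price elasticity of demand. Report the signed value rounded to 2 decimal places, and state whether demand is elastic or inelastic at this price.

-1.74; elastic

dQ/dP = −1950. At P = 19.3, Q = 59240 − 1950(19.3) = 21605.
Ed = (dQ/dP)·(P/Q) = −1950 × (19.3/21605) = -1.7419…
|Ed| = 1.74 > 1, so demand is elastic.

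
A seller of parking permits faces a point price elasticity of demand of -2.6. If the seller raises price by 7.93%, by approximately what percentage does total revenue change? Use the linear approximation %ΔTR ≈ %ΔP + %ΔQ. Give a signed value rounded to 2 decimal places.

%ΔQ ≈ Ed × %ΔP = (-2.6) × (+7.93%) = -20.6180%
%ΔTR ≈ %ΔP + %ΔQ = (+7.93%) + (-20.6180%) = -12.6880%

-12.69%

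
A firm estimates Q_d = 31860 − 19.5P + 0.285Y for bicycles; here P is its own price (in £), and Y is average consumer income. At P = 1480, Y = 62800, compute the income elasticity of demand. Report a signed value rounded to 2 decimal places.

At the given values, Q_d = 31860 − 19.5(1480) + 0.285(62800) = 20898.
∂Q_d/∂Y = 0.285.
E = (0.285) × (62800/20898) = 0.8564…

0.86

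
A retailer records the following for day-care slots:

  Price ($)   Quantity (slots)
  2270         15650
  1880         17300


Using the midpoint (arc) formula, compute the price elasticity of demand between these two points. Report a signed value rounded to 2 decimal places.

-0.53

%ΔQ = (17300 − 15650) / [(15650 + 17300)/2] = 1650/16475 = 0.100151…
%ΔP = (1880 − 2270) / [(2270 + 1880)/2] = -390/2075 = -0.187951…
Arc Ed = %ΔQ / %ΔP = (1650/16475) / (-390/2075) = -0.5328…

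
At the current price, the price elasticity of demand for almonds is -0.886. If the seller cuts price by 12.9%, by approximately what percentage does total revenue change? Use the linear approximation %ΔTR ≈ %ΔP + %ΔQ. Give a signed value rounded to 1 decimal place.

-1.5%

%ΔQ ≈ Ed × %ΔP = (-0.886) × (-12.9%) = +11.4294%
%ΔTR ≈ %ΔP + %ΔQ = (-12.9%) + (+11.4294%) = -1.4706%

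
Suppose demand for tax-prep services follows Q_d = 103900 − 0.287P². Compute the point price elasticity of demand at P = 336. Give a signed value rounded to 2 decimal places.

dQ_d/dP = −2·0.287·P = -192.864. At P = 336, Q_d = 71498.848.
Ed = (dQ_d/dP)·(P/Q_d) = (-192.864) × (336/71498.848) = -0.9063…

-0.91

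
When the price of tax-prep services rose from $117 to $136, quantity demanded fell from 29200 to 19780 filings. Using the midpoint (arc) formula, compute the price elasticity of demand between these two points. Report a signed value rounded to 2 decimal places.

-2.56

%ΔQ = (19780 − 29200) / [(29200 + 19780)/2] = -9420/24490 = -0.384646…
%ΔP = (136 − 117) / [(117 + 136)/2] = 19/126.5 = 0.150197…
Arc Ed = %ΔQ / %ΔP = (-9420/24490) / (19/126.5) = -2.5609…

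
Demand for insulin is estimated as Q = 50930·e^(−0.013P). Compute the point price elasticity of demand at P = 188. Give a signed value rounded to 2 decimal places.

dQ/dP = −0.013·Q = -57.478. At P = 188, Q = 4421.38.
Ed = (dQ/dP)·(P/Q) = (-57.478) × (188/4421.38) = -2.444

-2.44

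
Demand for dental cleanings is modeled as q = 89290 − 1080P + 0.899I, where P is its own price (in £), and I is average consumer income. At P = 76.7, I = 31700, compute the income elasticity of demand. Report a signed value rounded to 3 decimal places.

At the given values, q = 89290 − 1080(76.7) + 0.899(31700) = 34952.3.
∂q/∂I = 0.899.
E = (0.899) × (31700/34952.3) = 0.81534…

0.815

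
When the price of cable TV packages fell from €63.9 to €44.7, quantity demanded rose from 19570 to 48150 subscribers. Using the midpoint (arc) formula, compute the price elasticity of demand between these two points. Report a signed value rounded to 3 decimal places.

-2.387

%ΔQ = (48150 − 19570) / [(19570 + 48150)/2] = 28580/33860 = 0.844063…
%ΔP = (44.7 − 63.9) / [(63.9 + 44.7)/2] = -19.2/54.3 = -0.353591…
Arc Ed = %ΔQ / %ΔP = (28580/33860) / (-19.2/54.3) = -2.38711…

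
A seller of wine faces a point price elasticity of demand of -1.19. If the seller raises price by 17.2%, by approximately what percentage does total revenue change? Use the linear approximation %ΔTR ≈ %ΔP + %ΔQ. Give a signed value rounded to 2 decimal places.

-3.27%

%ΔQ ≈ Ed × %ΔP = (-1.19) × (+17.2%) = -20.4680%
%ΔTR ≈ %ΔP + %ΔQ = (+17.2%) + (-20.4680%) = -3.2680%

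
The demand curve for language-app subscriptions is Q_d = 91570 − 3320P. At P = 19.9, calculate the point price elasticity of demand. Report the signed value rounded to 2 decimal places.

-2.59

dQ_d/dP = −3320. At P = 19.9, Q_d = 91570 − 3320(19.9) = 25502.
Ed = (dQ_d/dP)·(P/Q_d) = −3320 × (19.9/25502) = -2.5906…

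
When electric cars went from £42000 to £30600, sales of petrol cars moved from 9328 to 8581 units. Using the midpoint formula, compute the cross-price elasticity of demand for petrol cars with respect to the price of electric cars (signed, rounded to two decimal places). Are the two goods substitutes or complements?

0.27; substitutes

%ΔQ_{petrol cars} = (8581 − 9328)/avg = -747/8954.5 = -0.083421…
%ΔP_{electric cars} = (30600 − 42000)/avg = -11400/36300 = -0.314049…
E_cross = (-747/8954.5) / (-11400/36300) = 0.2656…
E_cross > 0 ⇒ the goods are substitutes.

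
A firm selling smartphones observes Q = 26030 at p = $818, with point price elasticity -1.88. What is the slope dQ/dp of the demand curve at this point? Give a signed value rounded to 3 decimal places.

Ed = (dQ/dp)·(p/Q) ⇒ dQ/dp = Ed·Q/p = (-1.88)·26030/818 = -59.82444…

-59.824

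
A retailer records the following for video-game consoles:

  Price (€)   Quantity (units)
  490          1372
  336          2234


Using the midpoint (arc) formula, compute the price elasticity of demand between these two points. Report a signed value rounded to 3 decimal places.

-1.282

%ΔQ = (2234 − 1372) / [(1372 + 2234)/2] = 862/1803 = 0.478092…
%ΔP = (336 − 490) / [(490 + 336)/2] = -154/413 = -0.372881…
Arc Ed = %ΔQ / %ΔP = (862/1803) / (-154/413) = -1.28215…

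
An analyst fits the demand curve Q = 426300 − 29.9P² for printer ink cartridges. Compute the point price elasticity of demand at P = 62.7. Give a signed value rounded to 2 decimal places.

-0.76

dQ/dP = −2·29.9·P = -3749.46. At P = 62.7, Q = 308754.429.
Ed = (dQ/dP)·(P/Q) = (-3749.46) × (62.7/308754.429) = -0.7614…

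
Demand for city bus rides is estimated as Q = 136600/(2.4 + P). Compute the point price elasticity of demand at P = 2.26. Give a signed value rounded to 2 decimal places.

dQ/dP = −136600/(2.4 + P)² = -6290.41. At P = 2.26, Q = 29313.3.
Ed = (dQ/dP)·(P/Q) = (-6290.41) × (2.26/29313.3) = -0.4849…

-0.48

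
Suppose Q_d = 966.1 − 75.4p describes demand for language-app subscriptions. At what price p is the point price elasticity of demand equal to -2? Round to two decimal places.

Ed = −75.4p/(966.1 − 75.4p). Set this equal to -2:
75.4p = 2·(966.1 − 75.4p) ⇒ 75.4p(1 + 2) = 2·966.1
p = 2·966.1 / (75.4·3) = 8.5419…

8.54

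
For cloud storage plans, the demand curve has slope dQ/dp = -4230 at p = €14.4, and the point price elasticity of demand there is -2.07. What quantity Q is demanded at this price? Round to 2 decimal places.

Ed = (dQ/dp)·(p/Q) ⇒ Q = (dQ/dp)·p/Ed = (-4230)·14.4/(-2.07) = 29426.0869…

29426.09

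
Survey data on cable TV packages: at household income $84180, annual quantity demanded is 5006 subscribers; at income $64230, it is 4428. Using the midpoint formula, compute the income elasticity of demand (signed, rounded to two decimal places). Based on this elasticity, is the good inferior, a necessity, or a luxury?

%ΔQ = (4428 − 5006)/[( 5006 + 4428)/2] = -578/4717 = -0.122535…
%ΔIncome = (64230 − 84180)/[( 84180 + 64230)/2] = -19950/74205 = -0.268849…
E_income = (-578/4717) / (-19950/74205) = 0.4557…
0 < E_income < 1 ⇒ normal good, necessity.

0.46; necessity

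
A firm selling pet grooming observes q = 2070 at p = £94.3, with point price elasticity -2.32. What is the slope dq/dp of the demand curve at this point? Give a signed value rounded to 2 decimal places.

Ed = (dq/dp)·(p/q) ⇒ dq/dp = Ed·q/p = (-2.32)·2070/94.3 = -50.9268…

-50.93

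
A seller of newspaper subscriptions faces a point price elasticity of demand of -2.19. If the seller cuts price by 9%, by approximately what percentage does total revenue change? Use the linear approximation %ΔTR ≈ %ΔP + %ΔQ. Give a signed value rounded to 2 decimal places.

+10.71%

%ΔQ ≈ Ed × %ΔP = (-2.19) × (-9%) = +19.7100%
%ΔTR ≈ %ΔP + %ΔQ = (-9%) + (+19.7100%) = +10.7100%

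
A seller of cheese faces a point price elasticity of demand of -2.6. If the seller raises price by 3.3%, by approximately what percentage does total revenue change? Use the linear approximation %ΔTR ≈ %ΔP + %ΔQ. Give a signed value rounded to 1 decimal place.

%ΔQ ≈ Ed × %ΔP = (-2.6) × (+3.3%) = -8.5800%
%ΔTR ≈ %ΔP + %ΔQ = (+3.3%) + (-8.5800%) = -5.2800%

-5.3%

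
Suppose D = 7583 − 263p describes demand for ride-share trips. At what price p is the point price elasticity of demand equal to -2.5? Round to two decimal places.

Ed = −263p/(7583 − 263p). Set this equal to -2.5:
263p = 2.5·(7583 − 263p) ⇒ 263p(1 + 2.5) = 2.5·7583
p = 2.5·7583 / (263·3.5) = 20.5947…

20.59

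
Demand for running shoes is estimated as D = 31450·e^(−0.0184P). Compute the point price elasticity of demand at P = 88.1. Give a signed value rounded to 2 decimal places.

dD/dP = −0.0184·D = -114.401. At P = 88.1, D = 6217.44.
Ed = (dD/dP)·(P/D) = (-114.401) × (88.1/6217.44) = -1.6210…

-1.62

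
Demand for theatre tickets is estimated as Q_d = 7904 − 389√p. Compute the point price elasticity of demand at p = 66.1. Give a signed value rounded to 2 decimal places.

dQ_d/dp = −389/(2√p) = -23.9232. At p = 66.1, Q_d = 4741.36.
Ed = (dQ_d/dp)·(p/Q_d) = (-23.9232) × (66.1/4741.36) = -0.3335…

-0.33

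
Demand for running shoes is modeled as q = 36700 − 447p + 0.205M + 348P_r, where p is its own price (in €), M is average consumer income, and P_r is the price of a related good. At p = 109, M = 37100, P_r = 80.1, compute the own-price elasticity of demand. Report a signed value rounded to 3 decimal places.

-2.077

At the given values, q = 36700 − 447(109) + 0.205(37100) + 348(80.1) = 23457.3.
∂q/∂p = −447.
E = (-447) × (109/23457.3) = -2.07709…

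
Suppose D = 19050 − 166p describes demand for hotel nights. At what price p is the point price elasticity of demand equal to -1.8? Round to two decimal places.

Ed = −166p/(19050 − 166p). Set this equal to -1.8:
166p = 1.8·(19050 − 166p) ⇒ 166p(1 + 1.8) = 1.8·19050
p = 1.8·19050 / (166·2.8) = 73.7736…

73.77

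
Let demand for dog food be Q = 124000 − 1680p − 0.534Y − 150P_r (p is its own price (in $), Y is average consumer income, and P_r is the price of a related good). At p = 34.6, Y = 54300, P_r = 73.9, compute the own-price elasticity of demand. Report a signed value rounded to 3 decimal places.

-2.254

At the given values, Q = 124000 − 1680(34.6) − 0.534(54300) − 150(73.9) = 25790.8.
∂Q/∂p = −1680.
E = (-1680) × (34.6/25790.8) = -2.25382…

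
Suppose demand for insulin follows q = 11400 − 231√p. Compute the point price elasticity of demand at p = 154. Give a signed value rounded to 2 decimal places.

dq/dp = −231/(2√p) = -9.30726. At p = 154, q = 8533.37.
Ed = (dq/dp)·(p/q) = (-9.30726) × (154/8533.37) = -0.1679…

-0.17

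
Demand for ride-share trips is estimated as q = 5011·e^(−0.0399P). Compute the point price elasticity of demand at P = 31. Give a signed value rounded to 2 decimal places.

dq/dP = −0.0399·q = -58.0388. At P = 31, q = 1454.61.
Ed = (dq/dP)·(P/q) = (-58.0388) × (31/1454.61) = -1.2369

-1.24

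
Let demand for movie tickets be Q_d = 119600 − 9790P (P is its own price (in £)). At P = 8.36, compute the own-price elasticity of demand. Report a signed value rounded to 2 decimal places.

-2.17

At the given values, Q_d = 119600 − 9790(8.36) = 37755.6.
∂Q_d/∂P = −9790.
E = (-9790) × (8.36/37755.6) = -2.1677…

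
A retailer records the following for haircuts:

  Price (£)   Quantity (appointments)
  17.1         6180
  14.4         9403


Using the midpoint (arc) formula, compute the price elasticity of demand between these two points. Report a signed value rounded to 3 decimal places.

%ΔQ = (9403 − 6180) / [(6180 + 9403)/2] = 3223/7791.5 = 0.413655…
%ΔP = (14.4 − 17.1) / [(17.1 + 14.4)/2] = -2.7/15.75 = -0.171428…
Arc Ed = %ΔQ / %ΔP = (3223/7791.5) / (-2.7/15.75) = -2.41299…

-2.413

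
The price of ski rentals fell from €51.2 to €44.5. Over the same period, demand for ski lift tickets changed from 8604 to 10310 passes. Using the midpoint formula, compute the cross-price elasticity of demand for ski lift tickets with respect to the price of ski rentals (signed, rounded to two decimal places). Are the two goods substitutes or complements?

%ΔQ_{ski lift tickets} = (10310 − 8604)/avg = 1706/9457 = 0.180395…
%ΔP_{ski rentals} = (44.5 − 51.2)/avg = -6.7/47.85 = -0.140020…
E_cross = (1706/9457) / (-6.7/47.85) = -1.2883…
E_cross < 0 ⇒ the goods are complements.

-1.29; complements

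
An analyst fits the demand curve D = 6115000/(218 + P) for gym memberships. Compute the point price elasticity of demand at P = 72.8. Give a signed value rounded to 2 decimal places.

dD/dP = −6115000/(218 + P)² = -72.3115. At P = 72.8, D = 21028.2.
Ed = (dD/dP)·(P/D) = (-72.3115) × (72.8/21028.2) = -0.2503…

-0.25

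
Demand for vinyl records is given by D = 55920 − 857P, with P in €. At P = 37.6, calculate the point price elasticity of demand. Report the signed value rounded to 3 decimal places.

dD/dP = −857. At P = 37.6, D = 55920 − 857(37.6) = 23696.8.
Ed = (dD/dP)·(P/D) = −857 × (37.6/23696.8) = -1.35981…

-1.360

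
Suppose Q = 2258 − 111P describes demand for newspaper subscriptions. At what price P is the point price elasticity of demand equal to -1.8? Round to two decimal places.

13.08

Ed = −111P/(2258 − 111P). Set this equal to -1.8:
111P = 1.8·(2258 − 111P) ⇒ 111P(1 + 1.8) = 1.8·2258
P = 1.8·2258 / (111·2.8) = 13.0772…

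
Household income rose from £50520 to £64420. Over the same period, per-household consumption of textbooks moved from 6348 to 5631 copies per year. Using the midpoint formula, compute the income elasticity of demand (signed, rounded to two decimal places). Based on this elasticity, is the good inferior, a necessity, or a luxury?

%ΔQ = (5631 − 6348)/[( 6348 + 5631)/2] = -717/5989.5 = -0.119709…
%ΔIncome = (64420 − 50520)/[( 50520 + 64420)/2] = 13900/57470 = 0.241865…
E_income = (-717/5989.5) / (13900/57470) = -0.4949…
E_income < 0 ⇒ inferior good.

-0.49; inferior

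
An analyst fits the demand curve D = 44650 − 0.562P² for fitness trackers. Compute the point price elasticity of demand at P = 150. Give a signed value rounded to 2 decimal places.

-0.79

dD/dP = −2·0.562·P = -168.6. At P = 150, D = 32005.
Ed = (dD/dP)·(P/D) = (-168.6) × (150/32005) = -0.7901…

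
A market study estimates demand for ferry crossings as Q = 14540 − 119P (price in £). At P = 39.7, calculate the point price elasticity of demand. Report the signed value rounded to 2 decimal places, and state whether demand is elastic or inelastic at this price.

-0.48; inelastic

dQ/dP = −119. At P = 39.7, Q = 14540 − 119(39.7) = 9815.7.
Ed = (dQ/dP)·(P/Q) = −119 × (39.7/9815.7) = -0.4813…
|Ed| = 0.48 < 1, so demand is inelastic.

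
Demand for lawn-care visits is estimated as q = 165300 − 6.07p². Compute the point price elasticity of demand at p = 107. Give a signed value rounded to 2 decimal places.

dq/dp = −2·6.07·p = -1298.98. At p = 107, q = 95804.57.
Ed = (dq/dp)·(p/q) = (-1298.98) × (107/95804.57) = -1.4507…

-1.45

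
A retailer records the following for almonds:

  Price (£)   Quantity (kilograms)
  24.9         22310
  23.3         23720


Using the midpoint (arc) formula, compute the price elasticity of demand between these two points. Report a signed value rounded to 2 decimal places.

-0.92

%ΔQ = (23720 − 22310) / [(22310 + 23720)/2] = 1410/23015 = 0.061264…
%ΔP = (23.3 − 24.9) / [(24.9 + 23.3)/2] = -1.6/24.1 = -0.066390…
Arc Ed = %ΔQ / %ΔP = (1410/23015) / (-1.6/24.1) = -0.9227…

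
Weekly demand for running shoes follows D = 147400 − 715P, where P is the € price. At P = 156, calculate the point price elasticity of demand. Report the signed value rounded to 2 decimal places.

dD/dP = −715. At P = 156, D = 147400 − 715(156) = 35860.
Ed = (dD/dP)·(P/D) = −715 × (156/35860) = -3.1104…

-3.11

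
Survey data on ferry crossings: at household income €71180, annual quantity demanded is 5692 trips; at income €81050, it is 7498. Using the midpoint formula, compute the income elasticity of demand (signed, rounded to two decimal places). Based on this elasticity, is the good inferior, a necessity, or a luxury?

2.11; luxury

%ΔQ = (7498 − 5692)/[( 5692 + 7498)/2] = 1806/6595 = 0.273843…
%ΔIncome = (81050 − 71180)/[( 71180 + 81050)/2] = 9870/76115 = 0.129672…
E_income = (1806/6595) / (9870/76115) = 2.1118…
E_income > 1 ⇒ normal good, luxury.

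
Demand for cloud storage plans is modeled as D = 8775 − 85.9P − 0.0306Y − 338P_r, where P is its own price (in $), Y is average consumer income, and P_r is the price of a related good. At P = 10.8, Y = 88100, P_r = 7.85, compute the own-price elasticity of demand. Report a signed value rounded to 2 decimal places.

-0.37

At the given values, D = 8775 − 85.9(10.8) − 0.0306(88100) − 338(7.85) = 2498.12.
∂D/∂P = −85.9.
E = (-85.9) × (10.8/2498.12) = -0.3713…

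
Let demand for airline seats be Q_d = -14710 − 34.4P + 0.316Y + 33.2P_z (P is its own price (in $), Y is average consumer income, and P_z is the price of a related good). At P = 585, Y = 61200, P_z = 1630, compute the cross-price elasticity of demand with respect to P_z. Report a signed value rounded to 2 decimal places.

At the given values, Q_d = -14710 − 34.4(585) + 0.316(61200) + 33.2(1630) = 38621.2.
∂Q_d/∂P_z = 33.2.
E = (33.2) × (1630/38621.2) = 1.4011…

1.40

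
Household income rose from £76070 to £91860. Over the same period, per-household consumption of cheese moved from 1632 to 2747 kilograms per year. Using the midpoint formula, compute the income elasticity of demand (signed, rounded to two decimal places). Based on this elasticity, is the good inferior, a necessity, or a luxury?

2.71; luxury

%ΔQ = (2747 − 1632)/[( 1632 + 2747)/2] = 1115/2189.5 = 0.509248…
%ΔIncome = (91860 − 76070)/[( 76070 + 91860)/2] = 15790/83965 = 0.188054…
E_income = (1115/2189.5) / (15790/83965) = 2.7079…
E_income > 1 ⇒ normal good, luxury.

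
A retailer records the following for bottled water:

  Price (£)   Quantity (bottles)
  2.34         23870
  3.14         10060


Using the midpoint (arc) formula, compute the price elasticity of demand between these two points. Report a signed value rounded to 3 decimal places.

%ΔQ = (10060 − 23870) / [(23870 + 10060)/2] = -13810/16965 = -0.814028…
%ΔP = (3.14 − 2.34) / [(2.34 + 3.14)/2] = 0.8/2.74 = 0.291970…
Arc Ed = %ΔQ / %ΔP = (-13810/16965) / (0.8/2.74) = -2.78804…

-2.788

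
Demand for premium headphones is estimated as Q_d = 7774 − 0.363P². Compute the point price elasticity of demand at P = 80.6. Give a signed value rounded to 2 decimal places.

-0.87

dQ_d/dP = −2·0.363·P = -58.5156. At P = 80.6, Q_d = 5415.82132.
Ed = (dQ_d/dP)·(P/Q_d) = (-58.5156) × (80.6/5415.82132) = -0.8708…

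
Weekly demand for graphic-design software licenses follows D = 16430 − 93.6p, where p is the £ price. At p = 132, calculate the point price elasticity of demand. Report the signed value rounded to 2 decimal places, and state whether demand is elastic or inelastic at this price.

dD/dp = −93.6. At p = 132, D = 16430 − 93.6(132) = 4074.8.
Ed = (dD/dp)·(p/D) = −93.6 × (132/4074.8) = -3.0320…
|Ed| = 3.03 > 1, so demand is elastic.

-3.03; elastic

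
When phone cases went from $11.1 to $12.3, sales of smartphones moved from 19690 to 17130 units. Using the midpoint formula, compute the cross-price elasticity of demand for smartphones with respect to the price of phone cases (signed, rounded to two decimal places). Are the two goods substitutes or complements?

-1.36; complements

%ΔQ_{smartphones} = (17130 − 19690)/avg = -2560/18410 = -0.139054…
%ΔP_{phone cases} = (12.3 − 11.1)/avg = 1.2/11.7 = 0.102564…
E_cross = (-2560/18410) / (1.2/11.7) = -1.3557…
E_cross < 0 ⇒ the goods are complements.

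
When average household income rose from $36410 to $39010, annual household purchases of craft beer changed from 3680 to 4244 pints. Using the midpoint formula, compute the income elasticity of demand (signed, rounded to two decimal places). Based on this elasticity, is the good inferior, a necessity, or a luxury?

%ΔQ = (4244 − 3680)/[( 3680 + 4244)/2] = 564/3962 = 0.142352…
%ΔIncome = (39010 − 36410)/[( 36410 + 39010)/2] = 2600/37710 = 0.068947…
E_income = (564/3962) / (2600/37710) = 2.0646…
E_income > 1 ⇒ normal good, luxury.

2.06; luxury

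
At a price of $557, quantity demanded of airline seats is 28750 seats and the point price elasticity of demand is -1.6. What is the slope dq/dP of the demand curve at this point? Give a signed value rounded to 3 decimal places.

-82.585

Ed = (dq/dP)·(P/q) ⇒ dq/dP = Ed·q/P = (-1.6)·28750/557 = -82.58527…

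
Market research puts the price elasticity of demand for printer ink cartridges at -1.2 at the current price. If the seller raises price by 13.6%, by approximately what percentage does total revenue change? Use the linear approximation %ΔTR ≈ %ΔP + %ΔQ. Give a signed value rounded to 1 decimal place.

-2.7%

%ΔQ ≈ Ed × %ΔP = (-1.2) × (+13.6%) = -16.3200%
%ΔTR ≈ %ΔP + %ΔQ = (+13.6%) + (-16.3200%) = -2.7200%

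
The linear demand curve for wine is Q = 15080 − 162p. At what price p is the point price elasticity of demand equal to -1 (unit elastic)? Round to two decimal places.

46.54

Ed = −162p/(15080 − 162p). Set this equal to -1:
162p = 1·(15080 − 162p) ⇒ 162p(1 + 1) = 1·15080
p = 1·15080 / (162·2) = 46.5432…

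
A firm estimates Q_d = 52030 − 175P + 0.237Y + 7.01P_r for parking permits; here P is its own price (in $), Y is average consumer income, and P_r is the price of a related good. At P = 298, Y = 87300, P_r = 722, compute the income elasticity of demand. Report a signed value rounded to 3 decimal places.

At the given values, Q_d = 52030 − 175(298) + 0.237(87300) + 7.01(722) = 25631.32.
∂Q_d/∂Y = 0.237.
E = (0.237) × (87300/25631.32) = 0.80721…

0.807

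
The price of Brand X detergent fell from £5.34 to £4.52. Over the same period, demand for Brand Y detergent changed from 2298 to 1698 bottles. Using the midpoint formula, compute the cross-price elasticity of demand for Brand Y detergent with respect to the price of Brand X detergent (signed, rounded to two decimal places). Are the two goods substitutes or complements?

%ΔQ_{Brand Y detergent} = (1698 − 2298)/avg = -600/1998 = -0.300300…
%ΔP_{Brand X detergent} = (4.52 − 5.34)/avg = -0.82/4.93 = -0.166328…
E_cross = (-600/1998) / (-0.82/4.93) = 1.8054…
E_cross > 0 ⇒ the goods are substitutes.

1.81; substitutes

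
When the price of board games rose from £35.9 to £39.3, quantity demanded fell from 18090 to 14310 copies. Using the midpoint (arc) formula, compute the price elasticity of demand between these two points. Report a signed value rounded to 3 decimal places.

%ΔQ = (14310 − 18090) / [(18090 + 14310)/2] = -3780/16200 = -0.233333…
%ΔP = (39.3 − 35.9) / [(35.9 + 39.3)/2] = 3.4/37.6 = 0.090425…
Arc Ed = %ΔQ / %ΔP = (-3780/16200) / (3.4/37.6) = -2.58039…

-2.580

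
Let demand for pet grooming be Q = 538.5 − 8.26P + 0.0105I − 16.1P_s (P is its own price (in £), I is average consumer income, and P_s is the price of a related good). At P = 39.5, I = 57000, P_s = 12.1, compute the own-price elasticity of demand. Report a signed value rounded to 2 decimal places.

At the given values, Q = 538.5 − 8.26(39.5) + 0.0105(57000) − 16.1(12.1) = 615.92.
∂Q/∂P = −8.26.
E = (-8.26) × (39.5/615.92) = -0.5297…

-0.53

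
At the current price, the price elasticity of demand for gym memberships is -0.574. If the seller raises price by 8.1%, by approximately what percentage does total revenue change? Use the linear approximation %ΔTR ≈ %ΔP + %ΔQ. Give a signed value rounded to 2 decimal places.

%ΔQ ≈ Ed × %ΔP = (-0.574) × (+8.1%) = -4.6494%
%ΔTR ≈ %ΔP + %ΔQ = (+8.1%) + (-4.6494%) = +3.4506%

+3.45%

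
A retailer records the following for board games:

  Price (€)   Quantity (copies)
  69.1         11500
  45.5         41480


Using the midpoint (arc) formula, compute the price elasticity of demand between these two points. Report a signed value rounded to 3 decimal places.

%ΔQ = (41480 − 11500) / [(11500 + 41480)/2] = 29980/26490 = 1.131747…
%ΔP = (45.5 − 69.1) / [(69.1 + 45.5)/2] = -23.6/57.3 = -0.411867…
Arc Ed = %ΔQ / %ΔP = (29980/26490) / (-23.6/57.3) = -2.74784…

-2.748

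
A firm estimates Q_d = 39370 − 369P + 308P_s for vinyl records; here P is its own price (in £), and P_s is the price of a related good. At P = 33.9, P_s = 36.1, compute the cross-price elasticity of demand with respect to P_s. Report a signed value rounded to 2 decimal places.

At the given values, Q_d = 39370 − 369(33.9) + 308(36.1) = 37979.7.
∂Q_d/∂P_s = 308.
E = (308) × (36.1/37979.7) = 0.2927…

0.29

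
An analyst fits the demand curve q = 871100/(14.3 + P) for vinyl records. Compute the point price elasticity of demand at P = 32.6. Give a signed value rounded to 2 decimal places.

dq/dP = −871100/(14.3 + P)² = -396.025. At P = 32.6, q = 18573.6.
Ed = (dq/dP)·(P/q) = (-396.025) × (32.6/18573.6) = -0.6950…

-0.70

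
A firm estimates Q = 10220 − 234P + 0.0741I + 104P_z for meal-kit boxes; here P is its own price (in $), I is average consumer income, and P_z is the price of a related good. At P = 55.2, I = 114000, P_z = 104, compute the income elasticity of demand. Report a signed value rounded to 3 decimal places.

0.510

At the given values, Q = 10220 − 234(55.2) + 0.0741(114000) + 104(104) = 16566.6.
∂Q/∂I = 0.0741.
E = (0.0741) × (114000/16566.6) = 0.50990…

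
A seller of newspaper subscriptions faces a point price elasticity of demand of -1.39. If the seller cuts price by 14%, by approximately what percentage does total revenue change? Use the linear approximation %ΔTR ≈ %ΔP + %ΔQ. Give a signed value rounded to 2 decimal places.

%ΔQ ≈ Ed × %ΔP = (-1.39) × (-14%) = +19.4600%
%ΔTR ≈ %ΔP + %ΔQ = (-14%) + (+19.4600%) = +5.4600%

+5.46%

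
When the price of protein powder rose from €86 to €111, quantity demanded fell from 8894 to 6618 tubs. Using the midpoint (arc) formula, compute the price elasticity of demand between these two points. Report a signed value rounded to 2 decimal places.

-1.16

%ΔQ = (6618 − 8894) / [(8894 + 6618)/2] = -2276/7756 = -0.293450…
%ΔP = (111 − 86) / [(86 + 111)/2] = 25/98.5 = 0.253807…
Arc Ed = %ΔQ / %ΔP = (-2276/7756) / (25/98.5) = -1.1561…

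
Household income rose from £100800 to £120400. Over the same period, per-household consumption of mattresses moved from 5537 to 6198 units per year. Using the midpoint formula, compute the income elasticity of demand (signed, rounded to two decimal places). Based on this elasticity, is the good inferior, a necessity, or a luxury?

0.64; necessity

%ΔQ = (6198 − 5537)/[( 5537 + 6198)/2] = 661/5867.5 = 0.112654…
%ΔIncome = (120400 − 100800)/[( 100800 + 120400)/2] = 19600/110600 = 0.177215…
E_income = (661/5867.5) / (19600/110600) = 0.6356…
0 < E_income < 1 ⇒ normal good, necessity.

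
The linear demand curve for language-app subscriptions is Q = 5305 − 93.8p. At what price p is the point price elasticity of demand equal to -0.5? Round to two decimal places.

Ed = −93.8p/(5305 − 93.8p). Set this equal to -0.5:
93.8p = 0.5·(5305 − 93.8p) ⇒ 93.8p(1 + 0.5) = 0.5·5305
p = 0.5·5305 / (93.8·1.5) = 18.8521…

18.85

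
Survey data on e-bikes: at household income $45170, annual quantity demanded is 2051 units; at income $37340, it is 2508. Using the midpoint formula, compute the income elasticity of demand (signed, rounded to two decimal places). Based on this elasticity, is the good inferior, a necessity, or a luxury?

%ΔQ = (2508 − 2051)/[( 2051 + 2508)/2] = 457/2279.5 = 0.200482…
%ΔIncome = (37340 − 45170)/[( 45170 + 37340)/2] = -7830/41255 = -0.189795…
E_income = (457/2279.5) / (-7830/41255) = -1.0563…
E_income < 0 ⇒ inferior good.

-1.06; inferior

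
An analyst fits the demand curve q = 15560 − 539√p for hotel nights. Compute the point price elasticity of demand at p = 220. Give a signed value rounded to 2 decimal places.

dq/dp = −539/(2√p) = -18.1697. At p = 220, q = 7565.34.
Ed = (dq/dp)·(p/q) = (-18.1697) × (220/7565.34) = -0.5283…

-0.53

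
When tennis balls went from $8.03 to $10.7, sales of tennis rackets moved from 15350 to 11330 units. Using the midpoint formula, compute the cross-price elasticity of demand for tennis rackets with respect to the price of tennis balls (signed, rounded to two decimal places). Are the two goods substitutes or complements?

-1.06; complements

%ΔQ_{tennis rackets} = (11330 − 15350)/avg = -4020/13340 = -0.301349…
%ΔP_{tennis balls} = (10.7 − 8.03)/avg = 2.67/9.365 = 0.285104…
E_cross = (-4020/13340) / (2.67/9.365) = -1.0569…
E_cross < 0 ⇒ the goods are complements.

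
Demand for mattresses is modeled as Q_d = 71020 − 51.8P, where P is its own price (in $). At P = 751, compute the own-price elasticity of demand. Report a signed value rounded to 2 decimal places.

At the given values, Q_d = 71020 − 51.8(751) = 32118.2.
∂Q_d/∂P = −51.8.
E = (-51.8) × (751/32118.2) = -1.2112…

-1.21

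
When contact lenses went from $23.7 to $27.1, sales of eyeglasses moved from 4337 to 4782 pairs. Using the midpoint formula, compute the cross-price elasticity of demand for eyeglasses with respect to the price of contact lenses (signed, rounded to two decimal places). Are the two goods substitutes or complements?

%ΔQ_{eyeglasses} = (4782 − 4337)/avg = 445/4559.5 = 0.097598…
%ΔP_{contact lenses} = (27.1 − 23.7)/avg = 3.4/25.4 = 0.133858…
E_cross = (445/4559.5) / (3.4/25.4) = 0.7291…
E_cross > 0 ⇒ the goods are substitutes.

0.73; substitutes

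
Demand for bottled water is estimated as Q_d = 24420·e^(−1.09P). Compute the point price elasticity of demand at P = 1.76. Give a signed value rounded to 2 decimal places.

-1.92

dQ_d/dP = −1.09·Q_d = -3908.6. At P = 1.76, Q_d = 3585.87.
Ed = (dQ_d/dP)·(P/Q_d) = (-3908.6) × (1.76/3585.87) = -1.9184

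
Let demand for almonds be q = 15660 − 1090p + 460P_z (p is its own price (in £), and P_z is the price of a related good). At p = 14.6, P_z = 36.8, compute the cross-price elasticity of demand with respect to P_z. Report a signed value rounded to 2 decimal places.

At the given values, q = 15660 − 1090(14.6) + 460(36.8) = 16674.
∂q/∂P_z = 460.
E = (460) × (36.8/16674) = 1.0152…

1.02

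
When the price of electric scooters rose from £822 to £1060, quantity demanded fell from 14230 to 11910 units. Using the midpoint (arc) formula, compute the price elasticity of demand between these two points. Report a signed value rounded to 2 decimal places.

-0.70

%ΔQ = (11910 − 14230) / [(14230 + 11910)/2] = -2320/13070 = -0.177505…
%ΔP = (1060 − 822) / [(822 + 1060)/2] = 238/941 = 0.252922…
Arc Ed = %ΔQ / %ΔP = (-2320/13070) / (238/941) = -0.7018…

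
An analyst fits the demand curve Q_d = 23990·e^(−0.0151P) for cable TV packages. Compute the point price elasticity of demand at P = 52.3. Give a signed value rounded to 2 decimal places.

dQ_d/dP = −0.0151·Q_d = -164.449. At P = 52.3, Q_d = 10890.7.
Ed = (dQ_d/dP)·(P/Q_d) = (-164.449) × (52.3/10890.7) = -0.7897…

-0.79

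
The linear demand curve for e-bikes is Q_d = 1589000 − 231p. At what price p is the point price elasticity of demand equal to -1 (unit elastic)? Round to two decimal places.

Ed = −231p/(1589000 − 231p). Set this equal to -1:
231p = 1·(1589000 − 231p) ⇒ 231p(1 + 1) = 1·1589000
p = 1·1589000 / (231·2) = 3439.3939…

3439.39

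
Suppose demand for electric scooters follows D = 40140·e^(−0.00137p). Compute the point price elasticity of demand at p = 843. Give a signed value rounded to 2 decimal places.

-1.15

dD/dp = −0.00137·D = -17.3271. At p = 843, D = 12647.5.
Ed = (dD/dp)·(p/D) = (-17.3271) × (843/12647.5) = -1.1549…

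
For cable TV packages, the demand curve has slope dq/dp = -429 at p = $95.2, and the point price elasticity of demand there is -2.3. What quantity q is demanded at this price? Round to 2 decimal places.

17756.87

Ed = (dq/dp)·(p/q) ⇒ q = (dq/dp)·p/Ed = (-429)·95.2/(-2.3) = 17756.8695…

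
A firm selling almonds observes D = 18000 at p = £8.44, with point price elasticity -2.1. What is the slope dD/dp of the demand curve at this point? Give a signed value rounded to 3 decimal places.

-4478.673

Ed = (dD/dp)·(p/D) ⇒ dD/dp = Ed·D/p = (-2.1)·18000/8.44 = -4478.67298…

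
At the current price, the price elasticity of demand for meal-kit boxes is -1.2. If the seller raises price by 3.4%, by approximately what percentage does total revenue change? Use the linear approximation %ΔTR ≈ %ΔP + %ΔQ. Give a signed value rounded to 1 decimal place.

%ΔQ ≈ Ed × %ΔP = (-1.2) × (+3.4%) = -4.0800%
%ΔTR ≈ %ΔP + %ΔQ = (+3.4%) + (-4.0800%) = -0.6800%

-0.7%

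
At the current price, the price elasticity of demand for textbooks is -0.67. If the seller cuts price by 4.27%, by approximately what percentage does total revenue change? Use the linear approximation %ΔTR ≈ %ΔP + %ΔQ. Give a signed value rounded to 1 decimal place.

%ΔQ ≈ Ed × %ΔP = (-0.67) × (-4.27%) = +2.8609%
%ΔTR ≈ %ΔP + %ΔQ = (-4.27%) + (+2.8609%) = -1.4091%

-1.4%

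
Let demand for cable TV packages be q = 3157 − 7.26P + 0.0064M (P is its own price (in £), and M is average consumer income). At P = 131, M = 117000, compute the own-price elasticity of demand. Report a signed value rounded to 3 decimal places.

-0.322

At the given values, q = 3157 − 7.26(131) + 0.0064(117000) = 2954.74.
∂q/∂P = −7.26.
E = (-7.26) × (131/2954.74) = -0.32187…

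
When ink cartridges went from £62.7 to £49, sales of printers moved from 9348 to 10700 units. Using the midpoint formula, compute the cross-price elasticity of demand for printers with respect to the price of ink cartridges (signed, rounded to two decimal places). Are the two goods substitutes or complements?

-0.55; complements

%ΔQ_{printers} = (10700 − 9348)/avg = 1352/10024 = 0.134876…
%ΔP_{ink cartridges} = (49 − 62.7)/avg = -13.7/55.85 = -0.245299…
E_cross = (1352/10024) / (-13.7/55.85) = -0.5498…
E_cross < 0 ⇒ the goods are complements.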